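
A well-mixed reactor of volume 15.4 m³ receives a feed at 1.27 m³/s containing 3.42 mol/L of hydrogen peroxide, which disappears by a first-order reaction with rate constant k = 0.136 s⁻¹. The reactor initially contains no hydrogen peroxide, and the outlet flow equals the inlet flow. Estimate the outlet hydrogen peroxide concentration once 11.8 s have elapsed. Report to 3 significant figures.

V dC/dt = Q(C_in − C) − k V C.
This is linear with rate a = Q/V + k = 0.21847 s⁻¹.
C_ss = Q C_in/(Q + kV) = 1.2910 mol/L; C(t) = C_ss + (C₀ − C_ss) e^(−a t).
C(11.8) = 1.2910 + (-1.2910)·e^(−0.21847·11.8) = 1.2910 + (-1.2910)·0.075932 = 1.1930 mol/L.

1.19 mol/L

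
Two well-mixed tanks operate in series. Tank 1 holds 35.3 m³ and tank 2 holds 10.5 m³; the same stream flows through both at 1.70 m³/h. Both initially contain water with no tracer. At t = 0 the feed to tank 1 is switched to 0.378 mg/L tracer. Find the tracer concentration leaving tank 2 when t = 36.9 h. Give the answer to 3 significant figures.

0.287 mg/L

Time constants: τᵢ = Vᵢ/Q for each well-mixed tank.
τ₁ = 35.3/1.70 = 20.765 h; τ₂ = 10.5/1.70 = 6.1765 h.
Tank 1: C₁ = C_in(1 − e^(−t/τ₁)). Tank 2 (τ₁ ≠ τ₂): C₂ = C_in[1 − (τ₁ e^(−t/τ₁) − τ₂ e^(−t/τ₂))/(τ₁ − τ₂)].
At t = 36.9: e^(−t/τ₁) = 0.16914, e^(−t/τ₂) = 0.0025433.
C₂ = 0.378·[1 − (20.765·0.16914 − 6.1765·0.0025433)/(14.588)] = 0.378·0.76033 = 0.28741 mg/L.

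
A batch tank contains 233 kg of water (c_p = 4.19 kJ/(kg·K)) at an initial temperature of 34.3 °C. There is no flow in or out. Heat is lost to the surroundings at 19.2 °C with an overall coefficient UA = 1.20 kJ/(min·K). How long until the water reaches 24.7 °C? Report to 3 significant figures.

First-law balance (no shaft work): M c_p dT/dt = −UA(T − T_amb).
τ = M c_p/UA = 813.56 min; T_ss = T_amb = 19.200 °C.
T(t) = T_ss + (T₀ − T_ss)e^(−t/τ); set T = 24.7:
t = −τ ln[(T − T_ss)/(T₀ − T_ss)] = −813.56 · ln(0.36424) = 821.65 min.

822 min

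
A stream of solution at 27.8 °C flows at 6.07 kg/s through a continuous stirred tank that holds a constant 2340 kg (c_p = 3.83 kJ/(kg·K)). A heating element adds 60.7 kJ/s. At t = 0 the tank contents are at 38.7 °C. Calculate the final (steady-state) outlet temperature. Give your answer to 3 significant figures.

Heat balance on the well-mixed liquid: M c_p dT/dt = ṁ c_p (T_in − T) + 60.7.
At steady state dT/dt = 0 ⇒ T_ss = T_in + Q̇/(ṁ c_p) = 27.8 + 60.7/(6.07·3.83) = 30.411 °C.

30.4 °C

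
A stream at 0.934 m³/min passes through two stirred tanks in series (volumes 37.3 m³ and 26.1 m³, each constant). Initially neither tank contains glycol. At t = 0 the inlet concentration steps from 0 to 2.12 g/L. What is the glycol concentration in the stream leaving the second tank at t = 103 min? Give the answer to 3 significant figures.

1.71 g/L

Each tank obeys Vᵢ dCᵢ/dt = Q(Cᵢ₋₁ − Cᵢ), so τᵢ = Vᵢ/Q.
τ₁ = 37.3/0.934 = 39.936 min; τ₂ = 26.1/0.934 = 27.944 min.
Tank 1: C₁ = C_in(1 − e^(−t/τ₁)). Tank 2 (τ₁ ≠ τ₂): C₂ = C_in[1 − (τ₁ e^(−t/τ₁) − τ₂ e^(−t/τ₂))/(τ₁ − τ₂)].
At t = 103: e^(−t/τ₁) = 0.075839, e^(−t/τ₂) = 0.025075.
C₂ = 2.12·[1 − (39.936·0.075839 − 27.944·0.025075)/(11.991)] = 2.12·0.80586 = 1.7084 g/L.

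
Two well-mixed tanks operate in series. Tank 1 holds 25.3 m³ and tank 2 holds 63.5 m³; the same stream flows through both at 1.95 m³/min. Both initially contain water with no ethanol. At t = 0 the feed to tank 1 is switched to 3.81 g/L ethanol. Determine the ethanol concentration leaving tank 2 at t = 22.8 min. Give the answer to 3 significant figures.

1.10 g/L

Each tank obeys Vᵢ dCᵢ/dt = Q(Cᵢ₋₁ − Cᵢ), so τᵢ = Vᵢ/Q.
τ₁ = 25.3/1.95 = 12.974 min; τ₂ = 63.5/1.95 = 32.564 min.
Tank 1: C₁ = C_in(1 − e^(−t/τ₁)). Tank 2 (τ₁ ≠ τ₂): C₂ = C_in[1 − (τ₁ e^(−t/τ₁) − τ₂ e^(−t/τ₂))/(τ₁ − τ₂)].
At t = 22.8: e^(−t/τ₁) = 0.17251, e^(−t/τ₂) = 0.49651.
C₂ = 3.81·[1 − (12.974·0.17251 − 32.564·0.49651)/(-19.590)] = 3.81·0.28891 = 1.1007 g/L.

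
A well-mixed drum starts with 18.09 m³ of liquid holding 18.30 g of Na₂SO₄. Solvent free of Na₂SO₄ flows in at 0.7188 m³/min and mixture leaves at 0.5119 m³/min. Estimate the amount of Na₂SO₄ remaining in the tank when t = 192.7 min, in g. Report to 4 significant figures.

1.026 g

Let m(t) be the amount of Na₂SO₄. Volume: V(t) = V₀ + (Q_in − Q_out) t = 18.09 + 0.206900 t; V(192.7) = 57.9596 m³.
Solute balance: dm/dt = 0 − Q_out C = −Q_out m/V(t).
dm/m = −Q_out dt/(V₀ + 0.206900 t); integrating gives ln(m/m₀) = −(Q_out/(Q_in−Q_out)) ln(V/V₀).
m = m₀ (V₀/V)^(Q_out/(Q_in−Q_out)) = 18.30 × (18.09/57.9596)^(2.47414) = 1.02638 g.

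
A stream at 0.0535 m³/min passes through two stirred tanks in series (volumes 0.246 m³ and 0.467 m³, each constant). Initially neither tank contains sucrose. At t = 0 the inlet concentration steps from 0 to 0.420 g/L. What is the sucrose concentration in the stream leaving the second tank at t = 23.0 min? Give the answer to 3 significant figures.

0.359 g/L

Time constants: τᵢ = Vᵢ/Q for each well-mixed tank.
τ₁ = 0.246/0.0535 = 4.5981 min; τ₂ = 0.467/0.0535 = 8.7290 min.
Tank 1: C₁ = C_in(1 − e^(−t/τ₁)). Tank 2 (τ₁ ≠ τ₂): C₂ = C_in[1 − (τ₁ e^(−t/τ₁) − τ₂ e^(−t/τ₂))/(τ₁ − τ₂)].
At t = 23.0: e^(−t/τ₁) = 0.0067243, e^(−t/τ₂) = 0.071726.
C₂ = 0.420·[1 − (4.5981·0.0067243 − 8.7290·0.071726)/(-4.1308)] = 0.420·0.85592 = 0.35949 g/L.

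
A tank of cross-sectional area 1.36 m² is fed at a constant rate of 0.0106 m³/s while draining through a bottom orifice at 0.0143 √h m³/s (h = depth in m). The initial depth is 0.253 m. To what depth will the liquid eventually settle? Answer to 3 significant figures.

0.549 m

Level balance: A dh/dt = 0.0106 − 0.0143 √h. Setting dh/dt = 0:
Q_in = 0.0143 √h_ss ⇒ √h_ss = 0.0106/0.0143 = 0.74126.
h_ss = 0.74126² = 0.54946 m. (Since h₀ = 0.253 m < h_ss, the level will rise toward this value.)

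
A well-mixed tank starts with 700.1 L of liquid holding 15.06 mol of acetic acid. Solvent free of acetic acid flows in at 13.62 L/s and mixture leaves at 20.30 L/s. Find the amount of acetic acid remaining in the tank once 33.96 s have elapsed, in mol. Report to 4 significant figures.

Let m(t) be the amount of acetic acid. Volume: V(t) = V₀ + (Q_in − Q_out) t = 700.1 − 6.68000 t; V(33.96) = 473.247 L.
Species balance (pure solvent in): dm/dt = −Q_out · m/V(t).
Separate: dm/m = −Q_out dt/V(t) ⇒ ln(m/m₀) = −(Q_out/(Q_in−Q_out)) ln(V/V₀).
m = m₀ (V₀/V)^(Q_out/(Q_in−Q_out)) = 15.06 × (700.1/473.247)^(-3.03892) = 4.58131 mol.

4.581 mol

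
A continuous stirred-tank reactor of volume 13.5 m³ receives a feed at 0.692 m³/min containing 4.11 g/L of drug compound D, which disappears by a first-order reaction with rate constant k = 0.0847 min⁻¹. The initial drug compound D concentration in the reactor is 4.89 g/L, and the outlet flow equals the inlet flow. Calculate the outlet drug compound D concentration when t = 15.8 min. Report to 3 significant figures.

1.94 g/L

Species balance: V dC/dt = Q C_in − Q C − k V C.
This is linear with rate a = Q/V + k = 0.13596 min⁻¹.
C_ss = Q C_in/(Q + kV) = 1.5495 g/L; C(t) = C_ss + (C₀ − C_ss) e^(−a t).
C(15.8) = 1.5495 + (3.3405)·e^(−0.13596·15.8) = 1.5495 + (3.3405)·0.11670 = 1.9394 g/L.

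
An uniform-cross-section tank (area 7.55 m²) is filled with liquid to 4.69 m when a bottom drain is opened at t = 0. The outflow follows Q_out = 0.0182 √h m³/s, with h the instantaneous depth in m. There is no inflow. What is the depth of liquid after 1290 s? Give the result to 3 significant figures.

Mass balance (ρ constant): A dh/dt = −0.0182 √h.
Separate and integrate: 2(√h − √h₀) = −(0.0182/A) t.
√h = √4.69 − 0.0182·1290/(2·7.55) = 2.1656 − 1.5548 = 0.61081.
h = 0.61081² = 0.37308 m.

0.373 m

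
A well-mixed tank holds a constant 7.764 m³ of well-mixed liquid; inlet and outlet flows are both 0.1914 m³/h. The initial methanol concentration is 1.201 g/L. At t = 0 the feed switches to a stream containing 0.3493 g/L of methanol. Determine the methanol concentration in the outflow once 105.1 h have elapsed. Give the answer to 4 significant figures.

0.4131 g/L

Unsteady species balance (constant V, well mixed): V dC/dt = Q(C_in − C).
Time constant τ = V/Q = 7.764/0.1914 = 40.5643 h.
Integrating: C(t) = C_in + (C₀ − C_in) e^(−t/τ).
C(105.1) = 0.3493 + (1.201 − 0.3493)·e^(−105.1/40.5643) = 0.3493 + (0.851700)·0.0749488 = 0.413134 g/L.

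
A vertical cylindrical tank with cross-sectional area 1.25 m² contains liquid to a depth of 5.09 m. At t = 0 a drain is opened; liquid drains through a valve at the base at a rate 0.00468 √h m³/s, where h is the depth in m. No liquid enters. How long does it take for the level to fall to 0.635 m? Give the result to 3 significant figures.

Unsteady balance on liquid volume: A dh/dt = −0.00468 √h.
Separate and integrate: 2(√h − √h₀) = −(0.00468/A) t.
t = 2A(√h₀ − √h)/0.00468 = 2·1.25·(√5.09 − √0.635)/0.00468
  = 2.5000 × (2.2561 − 0.79687) / 0.00468 = 779.51 s.

780 s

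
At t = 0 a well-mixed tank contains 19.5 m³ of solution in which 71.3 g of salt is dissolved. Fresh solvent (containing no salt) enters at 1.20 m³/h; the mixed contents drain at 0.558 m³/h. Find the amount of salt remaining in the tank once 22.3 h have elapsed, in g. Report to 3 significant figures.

44.2 g

Let m(t) be the amount of salt. Volume: V(t) = V₀ + (Q_in − Q_out) t = 19.5 + 0.64200 t; V(22.3) = 33.817 m³.
Solute balance: dm/dt = 0 − Q_out C = −Q_out m/V(t).
Separate: dm/m = −Q_out dt/V(t) ⇒ ln(m/m₀) = −(Q_out/(Q_in−Q_out)) ln(V/V₀).
m = m₀ (V₀/V)^(Q_out/(Q_in−Q_out)) = 71.3 × (19.5/33.817)^(0.86916) = 44.185 g.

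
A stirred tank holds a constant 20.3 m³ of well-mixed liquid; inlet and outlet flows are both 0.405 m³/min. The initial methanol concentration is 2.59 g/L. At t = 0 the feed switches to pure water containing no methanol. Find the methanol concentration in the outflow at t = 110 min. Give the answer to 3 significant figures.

0.289 g/L

Accumulation = in − out for the solute gives V dC/dt = Q(C_in − C).
So dC/dt = (C_in − C)/τ with τ = V/Q = 20.3/0.405 = 50.123 min.
C approaches C_in exponentially: C(t) = C_in + (C₀ − C_in) e^(−t/τ).
C(110) = 0 + (2.59 − 0)·e^(−110/50.123) = 0 + (2.5900)·0.11141 = 0.28854 g/L.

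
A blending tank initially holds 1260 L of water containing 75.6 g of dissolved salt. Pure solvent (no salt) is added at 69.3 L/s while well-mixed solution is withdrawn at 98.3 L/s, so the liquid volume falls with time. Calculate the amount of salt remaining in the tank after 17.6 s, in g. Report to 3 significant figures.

13.0 g

Let m(t) be the amount of salt. Volume: V(t) = V₀ + (Q_in − Q_out) t = 1260 − 29.000 t; V(17.6) = 749.60 L.
Species balance (pure solvent in): dm/dt = −Q_out · m/V(t).
dm/m = −Q_out dt/(V₀ − 29.000 t); integrating gives ln(m/m₀) = −(Q_out/(Q_in−Q_out)) ln(V/V₀).
m = m₀ (V₀/V)^(Q_out/(Q_in−Q_out)) = 75.6 × (1260/749.60)^(-3.3897) = 13.002 g.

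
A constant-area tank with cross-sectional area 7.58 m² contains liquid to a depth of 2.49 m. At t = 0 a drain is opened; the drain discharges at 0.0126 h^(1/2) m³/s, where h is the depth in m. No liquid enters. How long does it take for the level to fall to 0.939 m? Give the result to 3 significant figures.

733 s

A dh/dt = −Q_out = −0.0126 √h.
This is separable: 2 d(√h)/dt = −0.0126/A, so √h = √h₀ − (0.0126/(2A)) t.
t = 2A(√h₀ − √h)/0.0126 = 2·7.58·(√2.49 − √0.939)/0.0126
  = 15.160 × (1.5780 − 0.96902) / 0.0126 = 732.68 s.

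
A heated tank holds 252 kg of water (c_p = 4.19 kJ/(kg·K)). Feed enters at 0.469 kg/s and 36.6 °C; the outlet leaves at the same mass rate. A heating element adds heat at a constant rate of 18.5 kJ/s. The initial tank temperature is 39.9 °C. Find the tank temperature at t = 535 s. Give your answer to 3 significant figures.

Heat balance on the well-mixed liquid: M c_p dT/dt = ṁ c_p (T_in − T) + 18.5.
Rearrange: dT/dt = (T_ss − T)/τ with τ = M/ṁ = 537.31 s and T_ss = T_in + Q̇/(ṁ c_p) = 46.014 °C.
This is linear first-order; T(t) = T_ss + (T₀ − T_ss) e^(−t/τ).
T(535) = 46.014 + (-6.1142)·e^(−535/537.31) = 46.014 + (-6.1142)·0.36947 = 43.755 °C.

43.8 °C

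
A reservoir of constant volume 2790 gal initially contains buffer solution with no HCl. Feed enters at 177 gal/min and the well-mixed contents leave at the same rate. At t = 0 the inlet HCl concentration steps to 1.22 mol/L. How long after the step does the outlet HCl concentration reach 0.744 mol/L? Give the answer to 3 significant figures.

Species balance: V dC/dt = Q(C_in − C) ⇒ τ = V/Q = 15.763 min.
C(t) = C_in + (C₀ − C_in) e^(−t/τ). Set C = 0.744 and solve for t:
e^(−t/τ) = (C − C_in)/(C₀ − C_in) = (0.744 − 1.22)/(0 − 1.22) = 0.39016
t = −τ ln(…) = 15.763 × 0.94119 = 14.836 min.

14.8 min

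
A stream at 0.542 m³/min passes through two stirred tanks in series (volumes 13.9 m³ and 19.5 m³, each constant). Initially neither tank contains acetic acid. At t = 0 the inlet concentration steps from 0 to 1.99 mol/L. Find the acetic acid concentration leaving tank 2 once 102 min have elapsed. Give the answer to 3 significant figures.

1.68 mol/L

Species balance on tank i: dCᵢ/dt = (Cᵢ₋₁ − Cᵢ)/τᵢ with τᵢ = Vᵢ/Q.
τ₁ = 13.9/0.542 = 25.646 min; τ₂ = 19.5/0.542 = 35.978 min.
Solving the cascade with C₁(0)=C₂(0)=0 gives C₂(t) = C_in[1 − (τ₁ e^(−t/τ₁) − τ₂ e^(−t/τ₂))/(τ₁ − τ₂)].
At t = 102: e^(−t/τ₁) = 0.018737, e^(−t/τ₂) = 0.058714.
C₂ = 1.99·[1 − (25.646·0.018737 − 35.978·0.058714)/(-10.332)] = 1.99·0.84206 = 1.6757 mol/L.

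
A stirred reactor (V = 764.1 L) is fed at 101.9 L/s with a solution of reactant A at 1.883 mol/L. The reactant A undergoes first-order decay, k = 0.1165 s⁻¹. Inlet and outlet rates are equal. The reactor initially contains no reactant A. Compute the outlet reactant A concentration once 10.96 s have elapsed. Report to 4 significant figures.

V dC/dt = Q(C_in − C) − k V C.
This is linear with rate a = Q/V + k = 0.249860 s⁻¹.
C_ss = Q C_in/(Q + kV) = 1.00503 mol/L; C(t) = C_ss + (C₀ − C_ss) e^(−a t).
C(10.96) = 1.00503 + (-1.00503)·e^(−0.249860·10.96) = 1.00503 + (-1.00503)·0.0646698 = 0.940034 mol/L.

0.9400 mol/L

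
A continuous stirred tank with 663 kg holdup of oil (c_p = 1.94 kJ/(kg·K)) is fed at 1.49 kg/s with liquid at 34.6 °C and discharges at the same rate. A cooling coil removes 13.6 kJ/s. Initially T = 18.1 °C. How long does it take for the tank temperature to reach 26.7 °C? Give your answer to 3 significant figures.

Unsteady energy balance on the tank contents: M c_p dT/dt = ṁ c_p (T_in − T) − 13.6.
τ = M/ṁ = 444.97 s; T_ss = T_in − Q̇/(ṁ c_p) = 29.895 °C.
T(t) = T_ss + (T₀ − T_ss) e^(−t/τ). Set T = 26.7:
e^(−t/τ) = (26.7 − 29.895)/(18.1 − 29.895) = 0.27088
t = −444.97 · ln(0.27088) = 581.16 s.

581 s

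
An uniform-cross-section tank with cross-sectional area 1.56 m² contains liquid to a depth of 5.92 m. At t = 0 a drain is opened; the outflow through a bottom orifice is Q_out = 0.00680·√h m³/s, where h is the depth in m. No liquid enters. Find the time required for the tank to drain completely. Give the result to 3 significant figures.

1120 s

With no inflow, A dh/dt = −0.00680 √h.
This is separable: 2 d(√h)/dt = −0.00680/A, so √h = √h₀ − (0.00680/(2A)) t.
Set h = 0: 2√h₀ = (0.00680/A) t_empty ⇒ t_empty = 2A√h₀/0.00680.
t_empty = 2·1.56·√5.92/0.00680 = 3.1200·2.4331/0.00680 = 1116.4 s.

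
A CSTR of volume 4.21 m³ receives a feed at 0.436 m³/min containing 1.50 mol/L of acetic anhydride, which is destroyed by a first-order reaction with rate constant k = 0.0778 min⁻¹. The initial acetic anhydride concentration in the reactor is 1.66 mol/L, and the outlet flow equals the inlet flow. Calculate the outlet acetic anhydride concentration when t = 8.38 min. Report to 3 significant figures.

Accumulation = in − out − consumed: V dC/dt = Q C_in − Q C − k V C.
dC/dt = (Q/V) C_in − (Q/V + k) C; effective rate a = Q/V + k = 0.10356 + 0.0778 = 0.18136 min⁻¹.
C_ss = Q C_in/(Q + kV) = 0.85654 mol/L; C(t) = C_ss + (C₀ − C_ss) e^(−a t).
C(8.38) = 0.85654 + (0.80346)·e^(−0.18136·8.38) = 0.85654 + (0.80346)·0.21875 = 1.0323 mol/L.

1.03 mol/L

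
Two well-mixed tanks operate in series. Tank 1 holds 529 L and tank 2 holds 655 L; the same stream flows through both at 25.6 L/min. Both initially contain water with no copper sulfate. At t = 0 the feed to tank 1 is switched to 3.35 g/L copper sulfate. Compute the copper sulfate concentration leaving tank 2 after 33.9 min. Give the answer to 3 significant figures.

Species balance on tank i: dCᵢ/dt = (Cᵢ₋₁ − Cᵢ)/τᵢ with τᵢ = Vᵢ/Q.
τ₁ = 529/25.6 = 20.664 min; τ₂ = 655/25.6 = 25.586 min.
Solving the cascade with C₁(0)=C₂(0)=0 gives C₂(t) = C_in[1 − (τ₁ e^(−t/τ₁) − τ₂ e^(−t/τ₂))/(τ₁ − τ₂)].
At t = 33.9: e^(−t/τ₁) = 0.19388, e^(−t/τ₂) = 0.26582.
C₂ = 3.35·[1 − (20.664·0.19388 − 25.586·0.26582)/(-4.9219)] = 3.35·0.43215 = 1.4477 g/L.

1.45 g/L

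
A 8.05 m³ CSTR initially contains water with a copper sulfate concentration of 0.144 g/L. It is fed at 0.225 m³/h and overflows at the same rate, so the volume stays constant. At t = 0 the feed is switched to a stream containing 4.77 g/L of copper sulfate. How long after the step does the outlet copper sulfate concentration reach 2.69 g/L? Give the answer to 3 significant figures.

28.6 h

Species balance: V dC/dt = Q(C_in − C) ⇒ τ = V/Q = 35.778 h.
C(t) = C_in + (C₀ − C_in) e^(−t/τ). Set C = 2.69 and solve for t:
e^(−t/τ) = (C − C_in)/(C₀ − C_in) = (2.69 − 4.77)/(0.144 − 4.77) = 0.44963
t = −τ ln(…) = 35.778 × 0.79932 = 28.598 h.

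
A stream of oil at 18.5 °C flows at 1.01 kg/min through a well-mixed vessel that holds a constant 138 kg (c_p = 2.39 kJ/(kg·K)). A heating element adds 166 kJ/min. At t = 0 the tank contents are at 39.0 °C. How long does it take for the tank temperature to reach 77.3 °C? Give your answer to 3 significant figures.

216 min

M c_p dT/dt = ṁ c_p (T_in − T) + Q̇.
τ = M/ṁ = 136.63 min; T_ss = T_in + Q̇/(ṁ c_p) = 87.268 °C.
T(t) = T_ss + (T₀ − T_ss) e^(−t/τ). Set T = 77.3:
e^(−t/τ) = (77.3 − 87.268)/(39.0 − 87.268) = 0.20652
t = −136.63 · ln(0.20652) = 215.52 min.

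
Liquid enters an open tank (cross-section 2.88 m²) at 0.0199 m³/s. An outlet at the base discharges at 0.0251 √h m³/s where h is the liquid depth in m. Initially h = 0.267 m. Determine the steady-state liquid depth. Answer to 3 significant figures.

A dh/dt = Q_in − 0.0251 √h. Steady state requires inflow = outflow:
Q_in = 0.0251 √h_ss ⇒ √h_ss = 0.0199/0.0251 = 0.79283.
h_ss = 0.79283² = 0.62858 m. (Since h₀ = 0.267 m < h_ss, the level will rise toward this value.)

0.629 m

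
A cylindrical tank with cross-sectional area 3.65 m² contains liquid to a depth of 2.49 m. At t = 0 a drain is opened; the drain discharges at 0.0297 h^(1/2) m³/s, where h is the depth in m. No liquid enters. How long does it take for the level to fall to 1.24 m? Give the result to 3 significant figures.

114 s

Mass balance (ρ constant): A dh/dt = −0.0297 √h.
Separate and integrate: 2(√h − √h₀) = −(0.0297/A) t.
t = 2A(√h₀ − √h)/0.0297 = 2·3.65·(√2.49 − √1.24)/0.0297
  = 7.3000 × (1.5780 − 1.1136) / 0.0297 = 114.15 s.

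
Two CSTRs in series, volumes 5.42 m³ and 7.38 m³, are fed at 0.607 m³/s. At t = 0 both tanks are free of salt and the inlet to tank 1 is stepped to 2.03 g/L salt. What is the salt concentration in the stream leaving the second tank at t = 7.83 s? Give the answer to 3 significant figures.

Each tank obeys Vᵢ dCᵢ/dt = Q(Cᵢ₋₁ − Cᵢ), so τᵢ = Vᵢ/Q.
τ₁ = 5.42/0.607 = 8.9292 s; τ₂ = 7.38/0.607 = 12.158 s.
Tank 1: C₁ = C_in(1 − e^(−t/τ₁)). Tank 2 (τ₁ ≠ τ₂): C₂ = C_in[1 − (τ₁ e^(−t/τ₁) − τ₂ e^(−t/τ₂))/(τ₁ − τ₂)].
At t = 7.83: e^(−t/τ₁) = 0.41607, e^(−t/τ₂) = 0.52518.
C₂ = 2.03·[1 − (8.9292·0.41607 − 12.158·0.52518)/(-3.2290)] = 2.03·0.17309 = 0.35138 g/L.

0.351 g/L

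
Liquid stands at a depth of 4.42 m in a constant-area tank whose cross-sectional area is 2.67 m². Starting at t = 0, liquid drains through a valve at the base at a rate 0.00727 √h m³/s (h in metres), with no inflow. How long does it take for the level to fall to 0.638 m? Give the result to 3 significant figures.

Mass balance (ρ constant): A dh/dt = −0.00727 √h.
∫ h^(−1/2) dh = −(0.00727/A) ∫ dt, giving 2√h = 2√h₀ − (0.00727/A) t.
t = 2A(√h₀ − √h)/0.00727 = 2·2.67·(√4.42 − √0.638)/0.00727
  = 5.3400 × (2.1024 − 0.79875) / 0.00727 = 957.55 s.

958 s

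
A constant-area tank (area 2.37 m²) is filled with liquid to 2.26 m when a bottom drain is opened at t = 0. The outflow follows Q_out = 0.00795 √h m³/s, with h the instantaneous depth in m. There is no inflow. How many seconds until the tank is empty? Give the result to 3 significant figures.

Accumulation of liquid (constant cross-section A): A dh/dt = −0.00795 √h.
∫ h^(−1/2) dh = −(0.00795/A) ∫ dt, giving 2√h = 2√h₀ − (0.00795/A) t.
Set h = 0: 2√h₀ = (0.00795/A) t_empty ⇒ t_empty = 2A√h₀/0.00795.
t_empty = 2·2.37·√2.26/0.00795 = 4.7400·1.5033/0.00795 = 896.32 s.

896 s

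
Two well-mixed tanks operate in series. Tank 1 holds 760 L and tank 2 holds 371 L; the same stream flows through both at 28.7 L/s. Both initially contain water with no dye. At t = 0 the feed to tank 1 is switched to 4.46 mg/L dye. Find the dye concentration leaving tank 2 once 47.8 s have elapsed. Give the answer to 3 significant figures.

3.13 mg/L

Time constants: τᵢ = Vᵢ/Q for each well-mixed tank.
τ₁ = 760/28.7 = 26.481 s; τ₂ = 371/28.7 = 12.927 s.
Solving the cascade with C₁(0)=C₂(0)=0 gives C₂(t) = C_in[1 − (τ₁ e^(−t/τ₁) − τ₂ e^(−t/τ₂))/(τ₁ − τ₂)].
At t = 47.8: e^(−t/τ₁) = 0.16446, e^(−t/τ₂) = 0.024780.
C₂ = 4.46·[1 − (26.481·0.16446 − 12.927·0.024780)/(13.554)] = 4.46·0.70232 = 3.1323 mg/L.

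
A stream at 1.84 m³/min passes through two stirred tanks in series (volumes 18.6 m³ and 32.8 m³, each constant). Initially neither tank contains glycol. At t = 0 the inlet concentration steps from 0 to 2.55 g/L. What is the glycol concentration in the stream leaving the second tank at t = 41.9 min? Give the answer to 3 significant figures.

2.04 g/L

Each tank obeys Vᵢ dCᵢ/dt = Q(Cᵢ₋₁ − Cᵢ), so τᵢ = Vᵢ/Q.
τ₁ = 18.6/1.84 = 10.109 min; τ₂ = 32.8/1.84 = 17.826 min.
Tank 1: C₁ = C_in(1 − e^(−t/τ₁)). Tank 2 (τ₁ ≠ τ₂): C₂ = C_in[1 − (τ₁ e^(−t/τ₁) − τ₂ e^(−t/τ₂))/(τ₁ − τ₂)].
At t = 41.9: e^(−t/τ₁) = 0.015844, e^(−t/τ₂) = 0.095323.
C₂ = 2.55·[1 − (10.109·0.015844 − 17.826·0.095323)/(-7.7174)] = 2.55·0.80057 = 2.0415 g/L.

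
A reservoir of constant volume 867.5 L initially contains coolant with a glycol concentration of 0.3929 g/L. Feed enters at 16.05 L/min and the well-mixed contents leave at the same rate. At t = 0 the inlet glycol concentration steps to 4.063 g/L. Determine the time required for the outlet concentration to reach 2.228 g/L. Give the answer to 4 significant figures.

37.47 min

Mass balance on the solute (V constant): V dC/dt = Q(C_in − C), so τ = V/Q = 54.0498 min.
C(t) = C_in + (C₀ − C_in) e^(−t/τ). Set C = 2.228 and solve for t:
e^(−t/τ) = (C − C_in)/(C₀ − C_in) = (2.228 − 4.063)/(0.3929 − 4.063) = 0.499986
t = −τ ln(…) = 54.0498 × 0.693174 = 37.4660 min.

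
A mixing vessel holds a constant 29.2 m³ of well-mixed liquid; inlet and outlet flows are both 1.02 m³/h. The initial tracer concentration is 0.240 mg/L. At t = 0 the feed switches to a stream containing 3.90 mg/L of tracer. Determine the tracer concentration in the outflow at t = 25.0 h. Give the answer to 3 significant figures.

2.37 mg/L

Unsteady species balance (constant V, well mixed): V dC/dt = Q(C_in − C).
So dC/dt = (C_in − C)/τ with τ = V/Q = 29.2/1.02 = 28.627 h.
This is linear first-order; C(t) = C_in + (C₀ − C_in) e^(−t/τ).
C(25.0) = 3.90 + (0.240 − 3.90)·e^(−25.0/28.627) = 3.90 + (-3.6600)·0.41758 = 2.3717 mg/L.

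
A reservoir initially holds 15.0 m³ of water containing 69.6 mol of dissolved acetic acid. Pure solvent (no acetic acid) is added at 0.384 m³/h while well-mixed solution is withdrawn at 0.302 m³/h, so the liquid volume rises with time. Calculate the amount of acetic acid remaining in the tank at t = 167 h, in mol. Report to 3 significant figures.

Total volume: dV/dt = Q_in − Q_out = 0.082000 m³/h, so V(t) = 15.0 + 0.082000 t and V(167) = 28.694 m³.
No acetic acid enters, so dm/dt = −Q_out · (m/V).
dm/m = −Q_out dt/(V₀ + 0.082000 t); integrating gives ln(m/m₀) = −(Q_out/(Q_in−Q_out)) ln(V/V₀).
m = m₀ (V₀/V)^(Q_out/(Q_in−Q_out)) = 69.6 × (15.0/28.694)^(3.6829) = 6.3845 mol.

6.38 mol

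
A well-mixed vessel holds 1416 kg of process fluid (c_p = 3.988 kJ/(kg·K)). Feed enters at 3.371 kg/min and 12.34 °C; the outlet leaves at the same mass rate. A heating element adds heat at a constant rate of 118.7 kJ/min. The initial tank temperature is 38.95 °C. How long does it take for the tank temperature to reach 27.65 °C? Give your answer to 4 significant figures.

First-law balance (no shaft work): M c_p dT/dt = ṁ c_p (T_in − T) + 118.7.
τ = M/ṁ = 420.053 min; T_ss = T_in + Q̇/(ṁ c_p) = 21.1695 °C.
T(t) = T_ss + (T₀ − T_ss) e^(−t/τ). Set T = 27.65:
e^(−t/τ) = (27.65 − 21.1695)/(38.95 − 21.1695) = 0.364472
t = −420.053 · ln(0.364472) = 423.962 min.

424.0 min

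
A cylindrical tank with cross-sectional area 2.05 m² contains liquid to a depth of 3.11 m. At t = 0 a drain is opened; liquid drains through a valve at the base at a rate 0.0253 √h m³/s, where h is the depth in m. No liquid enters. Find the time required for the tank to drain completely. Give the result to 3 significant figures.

286 s

A dh/dt = −Q_out = −0.0253 √h.
Separate and integrate: 2(√h − √h₀) = −(0.0253/A) t.
Set h = 0: 2√h₀ = (0.0253/A) t_empty ⇒ t_empty = 2A√h₀/0.0253.
t_empty = 2·2.05·√3.11/0.0253 = 4.1000·1.7635/0.0253 = 285.79 s.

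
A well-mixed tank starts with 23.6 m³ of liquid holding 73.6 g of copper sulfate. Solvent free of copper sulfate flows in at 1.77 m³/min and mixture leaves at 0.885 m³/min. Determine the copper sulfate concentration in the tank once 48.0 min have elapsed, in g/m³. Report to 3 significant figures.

0.398 g/m³

Total volume: dV/dt = Q_in − Q_out = 0.88500 m³/min, so V(t) = 23.6 + 0.88500 t and V(48.0) = 66.080 m³.
No copper sulfate enters, so dm/dt = −Q_out · (m/V).
Separate: dm/m = −Q_out dt/V(t) ⇒ ln(m/m₀) = −(Q_out/(Q_in−Q_out)) ln(V/V₀).
m = m₀ (V₀/V)^(Q_out/(Q_in−Q_out)) = 73.6 × (23.6/66.080)^(1.0000) = 26.286 g.
C = m/V = 26.286/66.080 = 0.39779 g/m³.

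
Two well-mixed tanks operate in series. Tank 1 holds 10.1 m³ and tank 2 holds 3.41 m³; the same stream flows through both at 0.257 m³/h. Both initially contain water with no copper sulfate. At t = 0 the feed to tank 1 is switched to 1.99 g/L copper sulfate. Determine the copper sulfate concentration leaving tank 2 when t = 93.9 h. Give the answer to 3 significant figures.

1.72 g/L

Time constants: τᵢ = Vᵢ/Q for each well-mixed tank.
τ₁ = 10.1/0.257 = 39.300 h; τ₂ = 3.41/0.257 = 13.268 h.
Solving the cascade with C₁(0)=C₂(0)=0 gives C₂(t) = C_in[1 − (τ₁ e^(−t/τ₁) − τ₂ e^(−t/τ₂))/(τ₁ − τ₂)].
At t = 93.9: e^(−t/τ₁) = 0.091690, e^(−t/τ₂) = 0.00084437.
C₂ = 1.99·[1 − (39.300·0.091690 − 13.268·0.00084437)/(26.031)] = 1.99·0.86200 = 1.7154 g/L.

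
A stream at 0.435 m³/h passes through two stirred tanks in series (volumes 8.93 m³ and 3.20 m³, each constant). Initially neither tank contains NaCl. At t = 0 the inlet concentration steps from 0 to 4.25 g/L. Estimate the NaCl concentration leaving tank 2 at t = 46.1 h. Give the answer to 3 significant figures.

Each tank obeys Vᵢ dCᵢ/dt = Q(Cᵢ₋₁ − Cᵢ), so τᵢ = Vᵢ/Q.
τ₁ = 8.93/0.435 = 20.529 h; τ₂ = 3.20/0.435 = 7.3563 h.
Tank 1: C₁ = C_in(1 − e^(−t/τ₁)). Tank 2 (τ₁ ≠ τ₂): C₂ = C_in[1 − (τ₁ e^(−t/τ₁) − τ₂ e^(−t/τ₂))/(τ₁ − τ₂)].
At t = 46.1: e^(−t/τ₁) = 0.10586, e^(−t/τ₂) = 0.0018984.
C₂ = 4.25·[1 − (20.529·0.10586 − 7.3563·0.0018984)/(13.172)] = 4.25·0.83608 = 3.5533 g/L.

3.55 g/L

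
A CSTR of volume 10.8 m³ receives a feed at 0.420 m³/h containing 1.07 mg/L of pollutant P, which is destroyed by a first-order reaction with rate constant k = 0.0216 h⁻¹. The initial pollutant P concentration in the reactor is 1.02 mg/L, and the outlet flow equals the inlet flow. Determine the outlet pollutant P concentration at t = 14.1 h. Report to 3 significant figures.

Species balance: V dC/dt = Q C_in − Q C − k V C.
dC/dt = (Q/V) C_in − (Q/V + k) C; effective rate a = Q/V + k = 0.038889 + 0.0216 = 0.060489 h⁻¹.
C_ss = Q C_in/(Q + kV) = 0.68791 mg/L; C(t) = C_ss + (C₀ − C_ss) e^(−a t).
C(14.1) = 0.68791 + (0.33209)·e^(−0.060489·14.1) = 0.68791 + (0.33209)·0.42618 = 0.82944 mg/L.

0.829 mg/L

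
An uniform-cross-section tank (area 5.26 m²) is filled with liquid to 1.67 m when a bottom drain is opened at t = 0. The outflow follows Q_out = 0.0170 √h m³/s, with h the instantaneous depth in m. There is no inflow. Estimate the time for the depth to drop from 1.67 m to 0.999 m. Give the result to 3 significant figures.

With no inflow, A dh/dt = −0.0170 √h.
Separate and integrate: 2(√h − √h₀) = −(0.0170/A) t.
t = 2A(√h₀ − √h)/0.0170 = 2·5.26·(√1.67 − √0.999)/0.0170
  = 10.520 × (1.2923 − 0.99950) / 0.0170 = 181.18 s.

181 s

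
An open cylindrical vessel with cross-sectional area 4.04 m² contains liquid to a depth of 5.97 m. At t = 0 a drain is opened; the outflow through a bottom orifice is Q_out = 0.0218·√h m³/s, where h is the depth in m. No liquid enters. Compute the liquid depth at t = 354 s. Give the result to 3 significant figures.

2.21 m

With no inflow, A dh/dt = −0.0218 √h.
This is separable: 2 d(√h)/dt = −0.0218/A, so √h = √h₀ − (0.0218/(2A)) t.
√h = √5.97 − 0.0218·354/(2·4.04) = 2.4434 − 0.95510 = 1.4883.
h = 1.4883² = 2.2149 m.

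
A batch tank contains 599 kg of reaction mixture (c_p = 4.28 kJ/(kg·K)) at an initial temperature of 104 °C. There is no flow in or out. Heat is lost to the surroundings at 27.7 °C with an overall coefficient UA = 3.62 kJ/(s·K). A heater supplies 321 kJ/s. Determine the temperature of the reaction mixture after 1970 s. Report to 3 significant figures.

116 °C

Unsteady energy balance on the tank contents: M c_p dT/dt = −UA(T − T_amb) + Q̇.
dT/dt = (T_ss − T)/τ with T_ss = T_amb + Q̇/UA = 27.7 + 321/3.62 = 116.37 °C, τ = M c_p/UA = 599·4.28/3.62 = 708.21 s.
Integrating: T(t) = T_ss + (T₀ − T_ss) e^(−t/τ).
T(1970) = 116.37 + (-12.374)·0.061936 = 115.61 °C.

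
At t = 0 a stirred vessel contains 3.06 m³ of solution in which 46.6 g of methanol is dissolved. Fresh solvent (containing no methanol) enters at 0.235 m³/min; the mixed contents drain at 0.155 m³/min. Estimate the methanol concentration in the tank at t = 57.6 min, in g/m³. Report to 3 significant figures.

Let m(t) be the amount of methanol. Volume: V(t) = V₀ + (Q_in − Q_out) t = 3.06 + 0.080000 t; V(57.6) = 7.6680 m³.
Species balance (pure solvent in): dm/dt = −Q_out · m/V(t).
Separate: dm/m = −Q_out dt/V(t) ⇒ ln(m/m₀) = −(Q_out/(Q_in−Q_out)) ln(V/V₀).
m = m₀ (V₀/V)^(Q_out/(Q_in−Q_out)) = 46.6 × (3.06/7.6680)^(1.9375) = 7.8596 g.
C = m/V = 7.8596/7.6680 = 1.0250 g/m³.

1.02 g/m³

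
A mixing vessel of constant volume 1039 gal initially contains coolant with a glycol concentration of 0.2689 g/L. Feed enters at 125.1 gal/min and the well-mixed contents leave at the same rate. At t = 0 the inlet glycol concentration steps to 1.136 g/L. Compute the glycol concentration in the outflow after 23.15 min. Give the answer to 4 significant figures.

1.083 g/L

Unsteady species balance (constant V, well mixed): V dC/dt = Q(C_in − C).
So dC/dt = (C_in − C)/τ with τ = V/Q = 1039/125.1 = 8.30536 min.
Integrating: C(t) = C_in + (C₀ − C_in) e^(−t/τ).
C(23.15) = 1.136 + (0.2689 − 1.136)·e^(−23.15/8.30536) = 1.136 + (-0.867100)·0.0615837 = 1.08260 g/L.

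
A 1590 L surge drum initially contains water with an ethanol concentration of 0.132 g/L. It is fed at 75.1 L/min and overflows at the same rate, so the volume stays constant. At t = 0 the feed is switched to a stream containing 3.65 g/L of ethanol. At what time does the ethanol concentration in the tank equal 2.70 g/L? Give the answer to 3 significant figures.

27.7 min

Species balance: V dC/dt = Q(C_in − C) ⇒ τ = V/Q = 21.172 min.
C(t) = C_in + (C₀ − C_in) e^(−t/τ). Set C = 2.70 and solve for t:
e^(−t/τ) = (C − C_in)/(C₀ − C_in) = (2.70 − 3.65)/(0.132 − 3.65) = 0.27004
t = −τ ln(…) = 21.172 × 1.3092 = 27.718 min.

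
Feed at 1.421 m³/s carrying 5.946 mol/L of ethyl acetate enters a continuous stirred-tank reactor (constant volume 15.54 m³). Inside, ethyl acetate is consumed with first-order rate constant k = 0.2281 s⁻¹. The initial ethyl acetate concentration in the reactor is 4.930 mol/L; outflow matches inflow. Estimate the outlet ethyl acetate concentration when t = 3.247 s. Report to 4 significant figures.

2.845 mol/L

Accumulation = in − out − consumed: V dC/dt = Q C_in − Q C − k V C.
dC/dt = (Q/V) C_in − (Q/V + k) C; effective rate a = Q/V + k = 0.0914414 + 0.2281 = 0.319541 s⁻¹.
C_ss = Q C_in/(Q + kV) = 1.70153 mol/L; C(t) = C_ss + (C₀ − C_ss) e^(−a t).
C(3.247) = 1.70153 + (3.22847)·e^(−0.319541·3.247) = 1.70153 + (3.22847)·0.354321 = 2.84545 mol/L.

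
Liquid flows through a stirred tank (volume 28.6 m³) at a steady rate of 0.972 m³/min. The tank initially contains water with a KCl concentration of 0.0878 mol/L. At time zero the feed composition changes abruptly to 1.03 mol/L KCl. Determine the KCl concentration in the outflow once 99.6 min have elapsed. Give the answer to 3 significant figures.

0.998 mol/L

Species balance on the tank: V dC/dt = Q(C_in − C).
Time constant τ = V/Q = 28.6/0.972 = 29.424 min.
Solution: C(t) = C_in + (C₀ − C_in) e^(−t/τ).
C(99.6) = 1.03 + (0.0878 − 1.03)·e^(−99.6/29.424) = 1.03 + (-0.94220)·0.033877 = 0.99808 mol/L.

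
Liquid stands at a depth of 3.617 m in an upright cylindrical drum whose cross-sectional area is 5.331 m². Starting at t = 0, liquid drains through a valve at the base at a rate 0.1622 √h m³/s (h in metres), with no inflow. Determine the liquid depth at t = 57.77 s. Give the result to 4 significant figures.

1.047 m

With no inflow, A dh/dt = −0.1622 √h.
∫ h^(−1/2) dh = −(0.1622/A) ∫ dt, giving 2√h = 2√h₀ − (0.1622/A) t.
√h = √3.617 − 0.1622·57.77/(2·5.331) = 1.90184 − 0.878850 = 1.02299.
h = 1.02299² = 1.04651 m.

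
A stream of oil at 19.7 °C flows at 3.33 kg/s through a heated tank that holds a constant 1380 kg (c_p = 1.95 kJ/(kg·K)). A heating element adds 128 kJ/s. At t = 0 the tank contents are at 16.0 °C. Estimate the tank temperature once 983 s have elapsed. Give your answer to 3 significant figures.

Energy balance: M c_p dT/dt = ṁ c_p (T_in − T) + 128.
Rearrange: dT/dt = (T_ss − T)/τ with τ = M/ṁ = 414.41 s and T_ss = T_in + Q̇/(ṁ c_p) = 39.412 °C.
Solution: T(t) = T_ss + (T₀ − T_ss) e^(−t/τ).
T(983) = 39.412 + (-23.412)·e^(−983/414.41) = 39.412 + (-23.412)·0.093292 = 37.228 °C.

37.2 °C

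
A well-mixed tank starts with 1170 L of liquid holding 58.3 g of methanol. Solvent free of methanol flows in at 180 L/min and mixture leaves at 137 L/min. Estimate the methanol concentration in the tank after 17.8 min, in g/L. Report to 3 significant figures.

Let m(t) be the amount of methanol. Volume: V(t) = V₀ + (Q_in − Q_out) t = 1170 + 43.000 t; V(17.8) = 1935.4 L.
Solute balance: dm/dt = 0 − Q_out C = −Q_out m/V(t).
dm/m = −Q_out dt/(V₀ + 43.000 t); integrating gives ln(m/m₀) = −(Q_out/(Q_in−Q_out)) ln(V/V₀).
m = m₀ (V₀/V)^(Q_out/(Q_in−Q_out)) = 58.3 × (1170/1935.4)^(3.1860) = 11.729 g.
C = m/V = 11.729/1935.4 = 0.0060601 g/L.

0.00606 g/L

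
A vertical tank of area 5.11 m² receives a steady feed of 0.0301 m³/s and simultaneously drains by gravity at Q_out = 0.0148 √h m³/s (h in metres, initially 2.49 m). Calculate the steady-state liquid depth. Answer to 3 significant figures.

A dh/dt = Q_in − 0.0148 √h. Steady state requires inflow = outflow:
Q_in = 0.0148 √h_ss ⇒ √h_ss = 0.0301/0.0148 = 2.0338.
h_ss = 2.0338² = 4.1363 m. (Since h₀ = 2.49 m < h_ss, the level will rise toward this value.)

4.14 m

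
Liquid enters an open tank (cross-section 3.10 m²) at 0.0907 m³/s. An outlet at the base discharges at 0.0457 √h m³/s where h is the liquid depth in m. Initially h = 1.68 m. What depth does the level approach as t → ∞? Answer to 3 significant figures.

3.94 m

Level balance: A dh/dt = 0.0907 − 0.0457 √h. Setting dh/dt = 0:
Q_in = 0.0457 √h_ss ⇒ √h_ss = 0.0907/0.0457 = 1.9847.
h_ss = 1.9847² = 3.9390 m. (Since h₀ = 1.68 m < h_ss, the level will rise toward this value.)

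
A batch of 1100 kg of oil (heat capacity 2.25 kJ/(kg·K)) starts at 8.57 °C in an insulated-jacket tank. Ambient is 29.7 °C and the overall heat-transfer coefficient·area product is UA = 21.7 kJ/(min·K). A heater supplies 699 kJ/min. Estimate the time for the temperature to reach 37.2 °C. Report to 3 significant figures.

First-law balance (no shaft work): M c_p dT/dt = −UA(T − T_amb) + Q̇.
τ = M c_p/UA = 114.06 min; T_ss = T_amb + Q̇/UA = 29.7 + 699/21.7 = 61.912 °C.
T(t) = T_ss + (T₀ − T_ss)e^(−t/τ); set T = 37.2:
t = −τ ln[(T − T_ss)/(T₀ − T_ss)] = −114.06 · ln(0.46327) = 87.758 min.

87.8 min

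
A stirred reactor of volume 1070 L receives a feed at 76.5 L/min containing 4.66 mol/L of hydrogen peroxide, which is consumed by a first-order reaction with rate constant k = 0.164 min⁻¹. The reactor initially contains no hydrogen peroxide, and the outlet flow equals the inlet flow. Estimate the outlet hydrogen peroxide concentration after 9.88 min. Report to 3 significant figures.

Species balance: V dC/dt = Q C_in − Q C − k V C.
This is linear with rate a = Q/V + k = 0.23550 min⁻¹.
C_ss = Q C_in/(Q + kV) = 1.4148 mol/L; C(t) = C_ss + (C₀ − C_ss) e^(−a t).
C(9.88) = 1.4148 + (-1.4148)·e^(−0.23550·9.88) = 1.4148 + (-1.4148)·0.097618 = 1.2766 mol/L.

1.28 mol/L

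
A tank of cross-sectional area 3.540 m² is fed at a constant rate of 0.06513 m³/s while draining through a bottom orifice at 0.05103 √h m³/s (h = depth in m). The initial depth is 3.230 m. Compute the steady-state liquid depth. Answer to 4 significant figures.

Level balance: A dh/dt = 0.06513 − 0.05103 √h. Setting dh/dt = 0:
Q_in = 0.05103 √h_ss ⇒ √h_ss = 0.06513/0.05103 = 1.27631.
h_ss = 1.27631² = 1.62896 m. (Since h₀ = 3.230 m > h_ss, the level will fall toward this value.)

1.629 m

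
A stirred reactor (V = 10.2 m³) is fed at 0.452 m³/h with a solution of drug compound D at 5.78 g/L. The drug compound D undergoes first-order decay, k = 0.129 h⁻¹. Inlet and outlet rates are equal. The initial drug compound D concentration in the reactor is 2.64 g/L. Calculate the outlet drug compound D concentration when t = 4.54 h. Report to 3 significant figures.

V dC/dt = Q(C_in − C) − k V C.
This is linear with rate a = Q/V + k = 0.17331 h⁻¹.
C_ss = Q C_in/(Q + kV) = 1.4779 g/L; C(t) = C_ss + (C₀ − C_ss) e^(−a t).
C(4.54) = 1.4779 + (1.1621)·e^(−0.17331·4.54) = 1.4779 + (1.1621)·0.45528 = 2.0070 g/L.

2.01 g/L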